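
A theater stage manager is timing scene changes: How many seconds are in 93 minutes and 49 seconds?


Minutes: 93
Seconds: 49
Convert minutes to seconds: 93 x 60 = 5580
Add remaining seconds: 5580 + 49 = 5629

5629


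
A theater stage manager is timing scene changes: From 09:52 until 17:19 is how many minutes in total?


Start time: 09:52 = 592 minutes from midnight
End time: 17:19 = 1039 minutes from midnight
Difference: 1039 - 592 = 447 minutes
That is 7 hours and 27 minutes

447


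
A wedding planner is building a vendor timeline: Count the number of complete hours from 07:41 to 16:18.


Start: 07:41
End: 16:18
Hour difference: 16 - 7 = 9 hours
Minute difference: 18 - 41 = -23 minutes
Total minutes: 517
Complete hours: 517 / 60 = 8 (remainder 37)

8


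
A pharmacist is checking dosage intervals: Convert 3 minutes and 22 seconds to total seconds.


Minutes: 3
Extra seconds: 22
Seconds per minute: 60
Minutes to seconds: 3 x 60 = 180
Total: 180 + 22 = 202

202


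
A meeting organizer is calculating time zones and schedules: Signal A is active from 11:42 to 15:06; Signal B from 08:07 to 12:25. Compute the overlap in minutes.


Interval A: [702, 906] minutes from midnight
Interval B: [487, 745] minutes from midnight
Overlap start = max(702, 487) = 702
Overlap end = min(906, 745) = 745
Overlap = 745 - 702 = 43 minutes

43


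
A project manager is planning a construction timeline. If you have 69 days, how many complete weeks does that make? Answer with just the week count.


Total days: 69
Days per week: 7
Division: 69 / 7 = 9 remainder 6
Complete weeks: 9
Remaining days: 6

9


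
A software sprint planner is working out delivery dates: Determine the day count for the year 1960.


Year: 1960
Check leap year rules:
Divisible by 4? Yes
Divisible by 100? No
1960 is a leap year
Days: 366

366


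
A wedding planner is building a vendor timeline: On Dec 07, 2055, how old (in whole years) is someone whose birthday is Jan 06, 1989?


Birth: 1989-01-06
Reference: 2055-12-07
Year difference: 2055 - 1989 = 66
Has birthday (01-06) occurred by 12-07? Yes
Age in full years: 66

66


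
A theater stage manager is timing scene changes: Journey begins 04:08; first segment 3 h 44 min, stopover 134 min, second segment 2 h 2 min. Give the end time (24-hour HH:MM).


Depart: 04:08
Leg 1: +224 min -> 07:52
Layover: +134 min -> 10:06
Leg 2: +122 min -> 12:08
Total travel: 480 minutes = 8h 0m
Arrival: 12:08

12:08


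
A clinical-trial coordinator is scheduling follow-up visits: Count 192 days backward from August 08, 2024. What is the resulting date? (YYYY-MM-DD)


Start: 2024-08-08
Subtracting 192 days
Days already passed in August: 8
After going back through August: 184 more days to subtract
July 2024: 31 days, 153 remaining
June 2024: 30 days, 123 remaining
May 2024: 31 days, 92 remaining
April 2024: 30 days, 62 remaining
Result: 2024-01-29

2024-01-29


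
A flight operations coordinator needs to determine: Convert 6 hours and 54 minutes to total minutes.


Hours: 6
Extra minutes: 54
Minutes per hour: 60
Hours to minutes: 6 x 60 = 360
Total: 360 + 54 = 414

414


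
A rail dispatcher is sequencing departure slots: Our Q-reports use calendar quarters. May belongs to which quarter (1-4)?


Month: May (month 5)
Q1: January-March (months 1-3)
Q2: April-June (months 4-6)
Q3: July-September (months 7-9)
Q4: October-December (months 10-12)
Month 5 falls in Q2

2


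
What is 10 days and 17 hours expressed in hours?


Days: 10
Extra hours: 17
Hours per day: 24
Days to hours: 10 x 24 = 240
Total: 240 + 17 = 257

257


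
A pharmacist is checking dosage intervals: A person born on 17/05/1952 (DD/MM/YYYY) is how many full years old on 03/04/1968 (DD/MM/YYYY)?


Birth: 1952-05-17
Reference: 1968-04-03
Year difference: 1968 - 1952 = 16
Has birthday (05-17) occurred by 04-03? No
Birthday not yet reached this year -> subtract 1
Age in full years: 15

15


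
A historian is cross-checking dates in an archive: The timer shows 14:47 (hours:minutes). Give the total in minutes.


Hours: 14
Minutes: 47
Convert hours to minutes: 14 x 60 = 840
Add remaining minutes: 840 + 47 = 887

887


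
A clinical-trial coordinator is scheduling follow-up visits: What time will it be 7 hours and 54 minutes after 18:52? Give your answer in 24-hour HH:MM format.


Start time: 18:52
Adding: 7 hours 54 minutes
Minutes: 52 + 54 = 106
Minute overflow: 106 >= 60, so carry 1 hour, minutes = 46
Hours: 18 + 7 + 1 = 26
Hour wraparound: 26 mod 24 = 2
Result: 02:46

02:46


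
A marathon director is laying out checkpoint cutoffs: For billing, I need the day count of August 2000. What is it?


Month: August
Year: 2000
August is a 31-day month
Total: 31 days

31


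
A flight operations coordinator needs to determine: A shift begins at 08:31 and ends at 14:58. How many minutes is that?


Start time: 08:31 = 511 minutes from midnight
End time: 14:58 = 898 minutes from midnight
Difference: 898 - 511 = 387 minutes
That is 6 hours and 27 minutes

387


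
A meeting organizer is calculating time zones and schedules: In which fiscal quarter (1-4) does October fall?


Month: October (month 10)
Q1: January-March (months 1-3)
Q2: April-June (months 4-6)
Q3: July-September (months 7-9)
Q4: October-December (months 10-12)
Month 10 falls in Q4

4


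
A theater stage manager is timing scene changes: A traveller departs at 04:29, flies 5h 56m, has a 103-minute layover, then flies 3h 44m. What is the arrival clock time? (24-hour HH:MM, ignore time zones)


Depart: 04:29
Leg 1: +356 min -> 10:25
Layover: +103 min -> 12:08
Leg 2: +224 min -> 15:52
Total travel: 683 minutes = 11h 23m
Arrival: 15:52

15:52


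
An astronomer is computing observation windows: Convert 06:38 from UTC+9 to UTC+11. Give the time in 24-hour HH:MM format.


Local time: 06:38 at UTC+9 (offset 9h)
Target zone: UTC+11 (offset 11h)
Difference: 11 - (9) = 2 hours
Calculation: 6 + (2) = 8
Result: 08:38

08:38


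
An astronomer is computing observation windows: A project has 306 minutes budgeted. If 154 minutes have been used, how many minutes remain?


Total budget: 306 minutes
Time used: 154 minutes
Remaining: 306 - 154 = 152 minutes
Percent used: 50.3%
Percent remaining: 49.7%

152


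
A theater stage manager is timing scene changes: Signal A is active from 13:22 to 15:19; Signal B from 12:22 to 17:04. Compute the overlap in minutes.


Interval A: [802, 919] minutes from midnight
Interval B: [742, 1024] minutes from midnight
Overlap start = max(802, 742) = 802
Overlap end = min(919, 1024) = 919
Overlap = 919 - 802 = 117 minutes

117


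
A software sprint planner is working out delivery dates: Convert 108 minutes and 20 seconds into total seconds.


Minutes: 108
Seconds: 20
Convert minutes to seconds: 108 x 60 = 6480
Add remaining seconds: 6480 + 20 = 6500

6500


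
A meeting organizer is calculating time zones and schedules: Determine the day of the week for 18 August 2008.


Date: 2008-08-18
January 1, 2008 is a Tuesday
Day of year: 231
Offset from Jan 1: 230 days
230 mod 7 = 6
Result: Monday

Monday


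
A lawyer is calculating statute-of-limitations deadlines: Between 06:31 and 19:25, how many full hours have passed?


Start: 06:31
End: 19:25
Hour difference: 19 - 6 = 13 hours
Minute difference: 25 - 31 = -6 minutes
Total minutes: 774
Complete hours: 774 / 60 = 12 (remainder 54)

12


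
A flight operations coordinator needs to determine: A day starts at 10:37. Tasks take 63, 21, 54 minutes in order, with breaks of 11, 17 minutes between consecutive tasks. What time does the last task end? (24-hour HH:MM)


Start: 10:37 = 637 min from midnight
  after task 1 (63 min): 11:40
  after break (11 min): 11:51
  after task 2 (21 min): 12:12
  after break (17 min): 12:29
  after task 3 (54 min): 13:23
Total elapsed: 166 minutes
End time: 13:23

13:23


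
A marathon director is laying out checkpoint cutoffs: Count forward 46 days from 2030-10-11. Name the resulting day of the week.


Start: 2030-10-11 (Friday)
Step 1 - find target date: add 46 days
  2030-10-11 + 46 days = 2030-11-26
Step 2 - day of week:
  46 mod 7 = 4
  Friday + 4 days -> Tuesday
Result: Tuesday (2030-11-26)

Tuesday


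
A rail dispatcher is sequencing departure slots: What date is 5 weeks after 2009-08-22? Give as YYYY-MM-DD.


Start: 2009-08-22
Weeks to add: 5
Convert to days: 5 x 7 = 35 days
Add 35 days to 2009-08-22
Result: 2009-09-26

2009-09-26


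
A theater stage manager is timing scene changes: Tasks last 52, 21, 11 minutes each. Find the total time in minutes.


Durations: 52, 21, 11
Running sum: 52
+ 21 = 73
+ 11 = 84
Total duration: 84 minutes
That is 1 hours and 24 minutes

84


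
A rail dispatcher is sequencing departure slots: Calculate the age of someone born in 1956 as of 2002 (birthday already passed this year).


Birth year: 1956
Current year: 2002
Age = current year - birth year
Age = 2002 - 1956 = 46

46


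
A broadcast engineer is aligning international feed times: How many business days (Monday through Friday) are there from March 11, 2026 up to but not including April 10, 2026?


Start: 2026-03-11 (Wednesday)
End (exclusive): 2026-04-10 (Friday)
Total calendar days: 30
Full weeks: 30 // 7 = 4 -> 20 weekdays
Remaining 2 days starting on Wednesday:
  Wed(w), Thu(w) -> 2 weekdays
Total business days: 20 + 2 = 22

22


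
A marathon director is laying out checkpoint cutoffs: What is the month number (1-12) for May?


Calendar month order:
4. April
5. May <--
6. June
May is month number 5

5


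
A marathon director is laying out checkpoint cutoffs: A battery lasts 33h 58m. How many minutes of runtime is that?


Hours: 33
Extra minutes: 58
Minutes per hour: 60
Hours to minutes: 33 x 60 = 1980
Total: 1980 + 58 = 2038

2038


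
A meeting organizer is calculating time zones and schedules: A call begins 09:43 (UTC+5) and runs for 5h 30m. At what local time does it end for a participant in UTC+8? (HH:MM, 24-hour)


Start: 09:43 in UTC+5
Step 1 - add duration:
  minutes: 43 + 30 = 73 (carry 1h)
  hours: 9 + 5 + 1 = 15
  end in UTC+5: 15:13
Step 2 - convert UTC+5 -> UTC+8:
  offset difference: 8 - (5) = 3 hours
  15 + (3) = 18 -> mod 24 = 18
Result: 18:13 in UTC+8

18:13


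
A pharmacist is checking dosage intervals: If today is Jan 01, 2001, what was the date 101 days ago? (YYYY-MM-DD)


Start: 2001-01-01
Subtracting 101 days
Days already passed in January: 1
After going back through January: 100 more days to subtract
December 2000: 31 days, 69 remaining
November 2000: 30 days, 39 remaining
October 2000: 31 days, 8 remaining
September 2000 has 30 days, need 8
Result: 2000-09-22

2000-09-22


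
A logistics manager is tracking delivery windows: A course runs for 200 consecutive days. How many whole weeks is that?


Total days: 200
Days per week: 7
Division: 200 / 7 = 28 remainder 4
Complete weeks: 28
Remaining days: 4

28


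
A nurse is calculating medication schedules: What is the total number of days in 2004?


Year: 2004
Check leap year rules:
Divisible by 4? Yes
Divisible by 100? No
2004 is a leap year
Days: 366

366


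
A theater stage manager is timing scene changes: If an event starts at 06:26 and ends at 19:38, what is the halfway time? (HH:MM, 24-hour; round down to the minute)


Start time: 06:26 = 386 minutes from midnight
End time: 19:38 = 1178 minutes from midnight
Sum: 386 + 1178 = 1564
Midpoint: 1564 / 2 = 782 minutes
Convert: 782 / 60 = 13 hours, 2 minutes
Result: 13:02

13:02


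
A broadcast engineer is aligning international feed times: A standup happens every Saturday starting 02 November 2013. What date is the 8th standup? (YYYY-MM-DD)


First occurrence: 2013-11-02 (occurrence 1)
Each occurrence is 7 days after the previous.
Occurrence 8 is 7 weeks after the first.
7 weeks = 49 days
2013-11-02 + 49 days = 2013-12-21

2013-12-21


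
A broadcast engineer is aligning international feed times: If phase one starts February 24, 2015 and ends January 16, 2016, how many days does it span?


Start date: 2015-02-24
End date: 2016-01-16
Feb 2015: +5 days
Mar 2015: +31 days
Apr 2015: +30 days
... (9 more months)
Total: 326 days

326


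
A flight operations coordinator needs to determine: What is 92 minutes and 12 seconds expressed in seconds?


Minutes: 92
Extra seconds: 12
Seconds per minute: 60
Minutes to seconds: 92 x 60 = 5520
Total: 5520 + 12 = 5532

5532


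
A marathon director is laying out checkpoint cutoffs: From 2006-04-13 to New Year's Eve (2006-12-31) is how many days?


Start: April 13, 2006
End: December 31, 2006
Days left in April: 17
May: 31
June: 30
July: 31
August: 31
... plus remaining months
Sum of remaining months: 245
Total: 17 + 245 = 262

262


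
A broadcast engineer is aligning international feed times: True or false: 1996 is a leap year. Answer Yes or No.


Year: 1996
Divisible by 4? 1996 / 4 = 499.0 -> Yes
Divisible by 100? 1996 / 100 = 19.96 -> No
Divisible by 4 but not 100, so it IS a leap year

Yes


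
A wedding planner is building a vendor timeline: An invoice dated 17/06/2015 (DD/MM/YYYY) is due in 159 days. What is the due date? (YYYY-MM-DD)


Start: 2015-06-17
Adding 159 days
Days remaining in June: 13
After June: 146 days still to add
July 2015: 31 days, 115 remaining
August 2015: 31 days, 84 remaining
September 2015: 30 days, 54 remaining
October 2015: 31 days, 23 remaining
Result: 2015-11-23

2015-11-23


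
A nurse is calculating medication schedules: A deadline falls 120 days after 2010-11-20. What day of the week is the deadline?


Start: 2010-11-20 (Saturday)
Step 1 - find target date: add 120 days
  2010-11-20 + 120 days = 2011-03-20
Step 2 - day of week:
  120 mod 7 = 1
  Saturday + 1 days -> Sunday
Result: Sunday (2011-03-20)

Sunday


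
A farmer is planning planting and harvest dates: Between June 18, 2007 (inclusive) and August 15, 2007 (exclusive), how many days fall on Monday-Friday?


Start: 2007-06-18 (Monday)
End (exclusive): 2007-08-15 (Wednesday)
Total calendar days: 58
Full weeks: 58 // 7 = 8 -> 40 weekdays
Remaining 2 days starting on Monday:
  Mon(w), Tue(w) -> 2 weekdays
Total business days: 40 + 2 = 42

42


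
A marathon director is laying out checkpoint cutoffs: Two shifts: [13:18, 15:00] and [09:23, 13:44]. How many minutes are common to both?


Interval A: [798, 900] minutes from midnight
Interval B: [563, 824] minutes from midnight
Overlap start = max(798, 563) = 798
Overlap end = min(900, 824) = 824
Overlap = 824 - 798 = 26 minutes

26


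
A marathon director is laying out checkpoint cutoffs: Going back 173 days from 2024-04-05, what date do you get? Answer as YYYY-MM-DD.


Start: 2024-04-05
Subtracting 173 days
Days already passed in April: 5
After going back through April: 168 more days to subtract
March 2024: 31 days, 137 remaining
February 2024: 29 days, 108 remaining
January 2024: 31 days, 77 remaining
December 2023: 31 days, 46 remaining
Result: 2023-10-15

2023-10-15


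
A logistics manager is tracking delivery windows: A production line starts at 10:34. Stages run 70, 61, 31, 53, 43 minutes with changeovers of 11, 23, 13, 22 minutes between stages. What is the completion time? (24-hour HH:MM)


Start: 10:34 = 634 min from midnight
  after task 1 (70 min): 11:44
  after break (11 min): 11:55
  after task 2 (61 min): 12:56
  after break (23 min): 13:19
  after task 3 (31 min): 13:50
  after break (13 min): 14:03
  after task 4 (53 min): 14:56
  after break (22 min): 15:18
  after task 5 (43 min): 16:01
Total elapsed: 327 minutes
End time: 16:01

16:01


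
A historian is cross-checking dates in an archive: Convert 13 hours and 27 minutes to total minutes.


Hours: 13
Extra minutes: 27
Minutes per hour: 60
Hours to minutes: 13 x 60 = 780
Total: 780 + 27 = 807

807


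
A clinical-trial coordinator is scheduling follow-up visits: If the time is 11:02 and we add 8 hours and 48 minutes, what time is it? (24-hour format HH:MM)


Start time: 11:02
Adding: 8 hours 48 minutes
Minutes: 2 + 48 = 50
Hours: 11 + 8 + 0 = 19
Result: 19:50

19:50


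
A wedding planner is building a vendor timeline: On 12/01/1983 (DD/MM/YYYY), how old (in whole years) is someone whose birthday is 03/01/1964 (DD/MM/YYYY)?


Birth: 1964-01-03
Reference: 1983-01-12
Year difference: 1983 - 1964 = 19
Has birthday (01-03) occurred by 01-12? Yes
Age in full years: 19

19


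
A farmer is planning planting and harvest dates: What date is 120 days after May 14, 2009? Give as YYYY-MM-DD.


Start: 2009-05-14
Adding 120 days
Days remaining in May: 17
After May: 103 days still to add
June 2009: 30 days, 73 remaining
July 2009: 31 days, 42 remaining
August 2009: 31 days, 11 remaining
September 2009 has 30 days, need 11
Result: 2009-09-11

2009-09-11


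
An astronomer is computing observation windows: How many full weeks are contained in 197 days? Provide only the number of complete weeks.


Total days: 197
Days per week: 7
Division: 197 / 7 = 28 remainder 1
Complete weeks: 28
Remaining days: 1

28


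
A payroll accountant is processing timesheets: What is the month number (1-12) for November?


Calendar month order:
10. October
11. November <--
12. December
November is month number 11

11


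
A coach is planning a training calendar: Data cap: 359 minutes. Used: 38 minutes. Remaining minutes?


Total budget: 359 minutes
Time used: 38 minutes
Remaining: 359 - 38 = 321 minutes
Percent used: 10.6%
Percent remaining: 89.4%

321


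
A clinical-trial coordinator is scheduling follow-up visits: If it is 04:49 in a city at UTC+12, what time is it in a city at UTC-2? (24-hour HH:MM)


Local time: 04:49 at UTC+12 (offset 12h)
Target zone: UTC-2 (offset -2h)
Difference: -2 - (12) = -14 hours
Calculation: 4 + (-14) = -10
Wraparound: (-10) mod 24 = 14
Result: 14:49

14:49


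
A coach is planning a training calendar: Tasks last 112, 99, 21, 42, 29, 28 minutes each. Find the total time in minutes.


Durations: 112, 99, 21, 42, 29, 28
Running sum: 112
+ 99 = 211
+ 21 = 232
+ 42 = 274
+ 29 = 303
+ 28 = 331
Total duration: 331 minutes
That is 5 hours and 31 minutes

331


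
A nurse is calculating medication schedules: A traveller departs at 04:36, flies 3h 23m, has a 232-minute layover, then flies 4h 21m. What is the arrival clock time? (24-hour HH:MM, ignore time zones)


Depart: 04:36
Leg 1: +203 min -> 07:59
Layover: +232 min -> 11:51
Leg 2: +261 min -> 16:12
Total travel: 696 minutes = 11h 36m
Arrival: 16:12

16:12


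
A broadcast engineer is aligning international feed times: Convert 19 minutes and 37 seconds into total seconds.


Minutes: 19
Seconds: 37
Convert minutes to seconds: 19 x 60 = 1140
Add remaining seconds: 1140 + 37 = 1177

1177


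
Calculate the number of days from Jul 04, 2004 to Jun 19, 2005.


Start date: 2004-07-04
End date: 2005-06-19
Jul 2004: +28 days
Aug 2004: +31 days
Sep 2004: +30 days
... (9 more months)
Total: 350 days

350


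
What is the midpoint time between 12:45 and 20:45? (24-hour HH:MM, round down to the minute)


Start time: 12:45 = 765 minutes from midnight
End time: 20:45 = 1245 minutes from midnight
Sum: 765 + 1245 = 2010
Midpoint: 2010 / 2 = 1005 minutes
Convert: 1005 / 60 = 16 hours, 45 minutes
Result: 16:45

16:45


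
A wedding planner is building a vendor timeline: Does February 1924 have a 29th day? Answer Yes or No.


Year: 1924
Divisible by 4? 1924 / 4 = 481.0 -> Yes
Divisible by 100? 1924 / 100 = 19.24 -> No
Divisible by 4 but not 100, so it IS a leap year

Yes


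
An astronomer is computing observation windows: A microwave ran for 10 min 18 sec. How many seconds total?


Minutes: 10
Extra seconds: 18
Seconds per minute: 60
Minutes to seconds: 10 x 60 = 600
Total: 600 + 18 = 618

618


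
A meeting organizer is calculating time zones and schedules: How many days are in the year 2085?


Year: 2085
Check leap year rules:
Divisible by 4? No
2085 is not a leap year
Days: 365

365


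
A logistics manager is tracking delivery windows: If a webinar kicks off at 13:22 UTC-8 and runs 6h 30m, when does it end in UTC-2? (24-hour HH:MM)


Start: 13:22 in UTC-8
Step 1 - add duration:
  minutes: 22 + 30 = 52
  hours: 13 + 6 + 0 = 19
  end in UTC-8: 19:52
Step 2 - convert UTC-8 -> UTC-2:
  offset difference: -2 - (-8) = 6 hours
  19 + (6) = 25 -> mod 24 = 1
Result: 01:52 in UTC-2

01:52


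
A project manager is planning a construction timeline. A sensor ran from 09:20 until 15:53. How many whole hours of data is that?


Start: 09:20
End: 15:53
Hour difference: 15 - 9 = 6 hours
Minute difference: 53 - 20 = 33 minutes
Total minutes: 393
Complete hours: 393 / 60 = 6 (remainder 33)

6


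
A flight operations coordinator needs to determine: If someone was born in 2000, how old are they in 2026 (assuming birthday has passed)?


Birth year: 2000
Current year: 2026
Age = current year - birth year
Age = 2026 - 2000 = 26

26


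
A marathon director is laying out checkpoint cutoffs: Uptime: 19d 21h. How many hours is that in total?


Days: 19
Extra hours: 21
Hours per day: 24
Days to hours: 19 x 24 = 456
Total: 456 + 21 = 477

477


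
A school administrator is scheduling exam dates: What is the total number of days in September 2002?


Month: September
Year: 2002
September is a 30-day month
Total: 30 days

30


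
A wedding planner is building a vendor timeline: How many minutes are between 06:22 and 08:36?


Start time: 06:22 = 382 minutes from midnight
End time: 08:36 = 516 minutes from midnight
Difference: 516 - 382 = 134 minutes
That is 2 hours and 14 minutes

134


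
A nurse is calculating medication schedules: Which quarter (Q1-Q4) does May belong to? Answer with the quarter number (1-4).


Month: May (month 5)
Q1: January-March (months 1-3)
Q2: April-June (months 4-6)
Q3: July-September (months 7-9)
Q4: October-December (months 10-12)
Month 5 falls in Q2

2


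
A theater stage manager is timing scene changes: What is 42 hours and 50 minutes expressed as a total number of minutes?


Hours: 42
Minutes: 50
Convert hours to minutes: 42 x 60 = 2520
Add remaining minutes: 2520 + 50 = 2570

2570


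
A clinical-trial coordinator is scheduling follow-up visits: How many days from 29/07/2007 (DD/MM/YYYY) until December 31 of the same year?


Start: July 29, 2007
End: December 31, 2007
Days left in July: 2
August: 31
September: 30
October: 31
November: 30
... plus remaining months
Sum of remaining months: 153
Total: 2 + 153 = 155

155


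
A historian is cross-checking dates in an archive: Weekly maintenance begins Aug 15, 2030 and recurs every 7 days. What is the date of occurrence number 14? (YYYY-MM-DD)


First occurrence: 2030-08-15 (occurrence 1)
Each occurrence is 7 days after the previous.
Occurrence 14 is 13 weeks after the first.
13 weeks = 91 days
2030-08-15 + 91 days = 2030-11-14

2030-11-14


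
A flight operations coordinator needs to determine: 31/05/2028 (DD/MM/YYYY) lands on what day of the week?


Date: 2028-05-31
January 1, 2028 is a Saturday
Day of year: 152
Offset from Jan 1: 151 days
151 mod 7 = 4
Result: Wednesday

Wednesday


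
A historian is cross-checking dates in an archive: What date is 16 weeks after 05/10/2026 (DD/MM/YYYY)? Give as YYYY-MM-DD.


Start: 2026-10-05
Weeks to add: 16
Convert to days: 16 x 7 = 112 days
Add 112 days to 2026-10-05
Result: 2027-01-25

2027-01-25


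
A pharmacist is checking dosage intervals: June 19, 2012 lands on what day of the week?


Date: 2012-06-19
January 1, 2012 is a Sunday
Day of year: 171
Offset from Jan 1: 170 days
170 mod 7 = 2
Result: Tuesday

Tuesday


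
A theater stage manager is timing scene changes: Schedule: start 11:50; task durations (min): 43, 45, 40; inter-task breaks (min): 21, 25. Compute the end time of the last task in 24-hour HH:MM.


Start: 11:50 = 710 min from midnight
  after task 1 (43 min): 12:33
  after break (21 min): 12:54
  after task 2 (45 min): 13:39
  after break (25 min): 14:04
  after task 3 (40 min): 14:44
Total elapsed: 174 minutes
End time: 14:44

14:44


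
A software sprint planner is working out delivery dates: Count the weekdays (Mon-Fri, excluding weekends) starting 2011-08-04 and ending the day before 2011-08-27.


Start: 2011-08-04 (Thursday)
End (exclusive): 2011-08-27 (Saturday)
Total calendar days: 23
Full weeks: 23 // 7 = 3 -> 15 weekdays
Remaining 2 days starting on Thursday:
  Thu(w), Fri(w) -> 2 weekdays
Total business days: 15 + 2 = 17

17


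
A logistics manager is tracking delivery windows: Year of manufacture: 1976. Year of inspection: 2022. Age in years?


Birth year: 1976
Current year: 2022
Age = current year - birth year
Age = 2022 - 1976 = 46

46


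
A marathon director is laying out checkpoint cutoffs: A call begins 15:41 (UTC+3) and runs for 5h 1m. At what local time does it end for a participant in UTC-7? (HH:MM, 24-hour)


Start: 15:41 in UTC+3
Step 1 - add duration:
  minutes: 41 + 1 = 42
  hours: 15 + 5 + 0 = 20
  end in UTC+3: 20:42
Step 2 - convert UTC+3 -> UTC-7:
  offset difference: -7 - (3) = -10 hours
  20 + (-10) = 10 -> mod 24 = 10
Result: 10:42 in UTC-7

10:42


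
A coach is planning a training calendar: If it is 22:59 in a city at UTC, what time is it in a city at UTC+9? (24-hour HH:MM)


Local time: 22:59 at UTC (offset 0h)
Target zone: UTC+9 (offset 9h)
Difference: 9 - (0) = 9 hours
Calculation: 22 + (9) = 31
Wraparound: (31) mod 24 = 7
Result: 07:59

07:59


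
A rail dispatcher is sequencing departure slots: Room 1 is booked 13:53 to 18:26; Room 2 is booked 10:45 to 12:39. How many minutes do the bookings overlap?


Interval A: [833, 1106] minutes from midnight
Interval B: [645, 759] minutes from midnight
Overlap start = max(833, 645) = 833
Overlap end = min(1106, 759) = 759
End <= start, so the intervals do not overlap: 0 minutes

0


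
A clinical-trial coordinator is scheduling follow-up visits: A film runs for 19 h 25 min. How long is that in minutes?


Hours: 19
Minutes: 25
Convert hours to minutes: 19 x 60 = 1140
Add remaining minutes: 1140 + 25 = 1165

1165


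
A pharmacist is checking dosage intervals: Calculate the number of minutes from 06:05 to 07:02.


Start time: 06:05 = 365 minutes from midnight
End time: 07:02 = 422 minutes from midnight
Difference: 422 - 365 = 57 minutes
That is 0 hours and 57 minutes

57


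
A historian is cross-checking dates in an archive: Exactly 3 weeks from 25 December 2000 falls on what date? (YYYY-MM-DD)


Start: 2000-12-25
Weeks to add: 3
Convert to days: 3 x 7 = 21 days
Add 21 days to 2000-12-25
Result: 2001-01-15

2001-01-15


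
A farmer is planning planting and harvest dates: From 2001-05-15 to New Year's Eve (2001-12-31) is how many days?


Start: May 15, 2001
End: December 31, 2001
Days left in May: 16
June: 30
July: 31
August: 31
September: 30
... plus remaining months
Sum of remaining months: 214
Total: 16 + 214 = 230

230


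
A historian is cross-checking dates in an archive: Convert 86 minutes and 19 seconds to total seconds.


Minutes: 86
Extra seconds: 19
Seconds per minute: 60
Minutes to seconds: 86 x 60 = 5160
Total: 5160 + 19 = 5179

5179


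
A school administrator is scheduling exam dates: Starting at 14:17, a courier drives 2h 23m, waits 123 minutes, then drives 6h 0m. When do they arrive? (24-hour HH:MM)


Depart: 14:17
Leg 1: +143 min -> 16:40
Layover: +123 min -> 18:43
Leg 2: +360 min -> 00:43
Total travel: 626 minutes = 10h 26m
Arrival: 00:43

00:43


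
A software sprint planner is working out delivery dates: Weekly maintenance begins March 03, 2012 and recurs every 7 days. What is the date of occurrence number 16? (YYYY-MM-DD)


First occurrence: 2012-03-03 (occurrence 1)
Each occurrence is 7 days after the previous.
Occurrence 16 is 15 weeks after the first.
15 weeks = 105 days
2012-03-03 + 105 days = 2012-06-16

2012-06-16


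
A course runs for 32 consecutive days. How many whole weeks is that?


Total days: 32
Days per week: 7
Division: 32 / 7 = 4 remainder 4
Complete weeks: 4
Remaining days: 4

4


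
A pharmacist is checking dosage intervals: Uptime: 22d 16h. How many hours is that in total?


Days: 22
Extra hours: 16
Hours per day: 24
Days to hours: 22 x 24 = 528
Total: 528 + 16 = 544

544


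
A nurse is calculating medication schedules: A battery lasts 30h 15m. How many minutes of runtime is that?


Hours: 30
Extra minutes: 15
Minutes per hour: 60
Hours to minutes: 30 x 60 = 1800
Total: 1800 + 15 = 1815

1815


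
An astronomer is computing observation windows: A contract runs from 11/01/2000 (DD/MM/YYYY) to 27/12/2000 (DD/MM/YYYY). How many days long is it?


Start date: 2000-01-11
End date: 2000-12-27
Jan 2000: +21 days
Feb 2000: +29 days
Mar 2000: +31 days
... (9 more months)
Total: 351 days

351


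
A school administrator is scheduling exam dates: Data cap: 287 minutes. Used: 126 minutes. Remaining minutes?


Total budget: 287 minutes
Time used: 126 minutes
Remaining: 287 - 126 = 161 minutes
Percent used: 43.9%
Percent remaining: 56.1%

161


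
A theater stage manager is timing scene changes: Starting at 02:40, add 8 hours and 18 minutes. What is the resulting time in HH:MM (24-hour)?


Start time: 02:40
Adding: 8 hours 18 minutes
Minutes: 40 + 18 = 58
Hours: 2 + 8 + 0 = 10
Result: 10:58

10:58


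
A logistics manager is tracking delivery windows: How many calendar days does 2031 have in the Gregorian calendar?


Year: 2031
Check leap year rules:
Divisible by 4? No
2031 is not a leap year
Days: 365

365


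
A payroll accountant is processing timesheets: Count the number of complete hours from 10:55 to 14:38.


Start: 10:55
End: 14:38
Hour difference: 14 - 10 = 4 hours
Minute difference: 38 - 55 = -17 minutes
Total minutes: 223
Complete hours: 223 / 60 = 3 (remainder 43)

3


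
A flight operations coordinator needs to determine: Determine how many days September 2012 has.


Month: September
Year: 2012
September is a 30-day month
Total: 30 days

30


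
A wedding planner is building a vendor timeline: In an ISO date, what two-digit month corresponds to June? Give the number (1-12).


Calendar month order:
5. May
6. June <--
7. July
June is month number 6

6


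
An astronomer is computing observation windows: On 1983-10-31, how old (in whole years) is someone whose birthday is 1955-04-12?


Birth: 1955-04-12
Reference: 1983-10-31
Year difference: 1983 - 1955 = 28
Has birthday (04-12) occurred by 10-31? Yes
Age in full years: 28

28


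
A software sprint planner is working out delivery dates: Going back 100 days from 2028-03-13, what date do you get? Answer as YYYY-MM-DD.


Start: 2028-03-13
Subtracting 100 days
Days already passed in March: 13
After going back through March: 87 more days to subtract
February 2028: 29 days, 58 remaining
January 2028: 31 days, 27 remaining
December 2027 has 31 days, need 27
Result: 2027-12-04

2027-12-04


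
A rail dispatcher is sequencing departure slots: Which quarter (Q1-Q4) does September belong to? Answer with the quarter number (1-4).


Month: September (month 9)
Q1: January-March (months 1-3)
Q2: April-June (months 4-6)
Q3: July-September (months 7-9)
Q4: October-December (months 10-12)
Month 9 falls in Q3

3


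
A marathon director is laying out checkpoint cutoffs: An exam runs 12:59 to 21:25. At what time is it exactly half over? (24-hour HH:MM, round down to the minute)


Start time: 12:59 = 779 minutes from midnight
End time: 21:25 = 1285 minutes from midnight
Sum: 779 + 1285 = 2064
Midpoint: 2064 / 2 = 1032 minutes
Convert: 1032 / 60 = 17 hours, 12 minutes
Result: 17:12

17:12


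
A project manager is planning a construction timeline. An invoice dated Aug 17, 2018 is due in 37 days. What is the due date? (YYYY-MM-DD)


Start: 2018-08-17
Adding 37 days
Days remaining in August: 14
After August: 23 days still to add
September 2018 has 30 days, need 23
Result: 2018-09-23

2018-09-23


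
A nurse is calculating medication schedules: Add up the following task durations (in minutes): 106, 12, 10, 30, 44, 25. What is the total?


Durations: 106, 12, 10, 30, 44, 25
Running sum: 106
+ 12 = 118
+ 10 = 128
+ 30 = 158
+ 44 = 202
+ 25 = 227
Total duration: 227 minutes
That is 3 hours and 47 minutes

227


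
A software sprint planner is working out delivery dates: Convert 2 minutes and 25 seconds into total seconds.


Minutes: 2
Seconds: 25
Convert minutes to seconds: 2 x 60 = 120
Add remaining seconds: 120 + 25 = 145

145


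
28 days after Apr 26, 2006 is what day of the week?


Start: 2006-04-26 (Wednesday)
Step 1 - find target date: add 28 days
  2006-04-26 + 28 days = 2006-05-24
Step 2 - day of week:
  28 mod 7 = 0
  Wednesday + 0 days -> Wednesday
Result: Wednesday (2006-05-24)

Wednesday


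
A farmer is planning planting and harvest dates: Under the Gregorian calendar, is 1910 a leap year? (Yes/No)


Year: 1910
Divisible by 4? 1910 / 4 = 477.5 -> No
Not divisible by 4, so NOT a leap year

No


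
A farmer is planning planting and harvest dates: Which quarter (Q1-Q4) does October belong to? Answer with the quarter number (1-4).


Month: October (month 10)
Q1: January-March (months 1-3)
Q2: April-June (months 4-6)
Q3: July-September (months 7-9)
Q4: October-December (months 10-12)
Month 10 falls in Q4

4


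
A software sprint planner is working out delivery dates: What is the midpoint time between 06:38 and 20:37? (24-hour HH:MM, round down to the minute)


Start time: 06:38 = 398 minutes from midnight
End time: 20:37 = 1237 minutes from midnight
Sum: 398 + 1237 = 1635
Midpoint: 1635 / 2 = 817 minutes
Convert: 817 / 60 = 13 hours, 37 minutes
Result: 13:37

13:37


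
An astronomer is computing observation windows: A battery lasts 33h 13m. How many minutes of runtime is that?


Hours: 33
Extra minutes: 13
Minutes per hour: 60
Hours to minutes: 33 x 60 = 1980
Total: 1980 + 13 = 1993

1993


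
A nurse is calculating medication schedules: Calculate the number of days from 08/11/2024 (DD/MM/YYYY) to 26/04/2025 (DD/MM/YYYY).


Start date: 2024-11-08
End date: 2025-04-26
Nov 2024: +23 days
Dec 2024: +31 days
Jan 2025: +31 days
... (3 more months)
Total: 169 days

169


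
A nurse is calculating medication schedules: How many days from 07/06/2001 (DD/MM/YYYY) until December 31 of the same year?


Start: June 07, 2001
End: December 31, 2001
Days left in June: 23
July: 31
August: 31
September: 30
October: 31
... plus remaining months
Sum of remaining months: 184
Total: 23 + 184 = 207

207


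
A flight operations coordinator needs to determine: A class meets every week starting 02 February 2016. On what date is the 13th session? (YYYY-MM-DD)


First occurrence: 2016-02-02 (occurrence 1)
Each occurrence is 7 days after the previous.
Occurrence 13 is 12 weeks after the first.
12 weeks = 84 days
2016-02-02 + 84 days = 2016-04-26

2016-04-26


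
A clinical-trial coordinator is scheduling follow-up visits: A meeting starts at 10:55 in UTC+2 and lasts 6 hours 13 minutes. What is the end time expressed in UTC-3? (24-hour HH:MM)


Start: 10:55 in UTC+2
Step 1 - add duration:
  minutes: 55 + 13 = 68 (carry 1h)
  hours: 10 + 6 + 1 = 17
  end in UTC+2: 17:08
Step 2 - convert UTC+2 -> UTC-3:
  offset difference: -3 - (2) = -5 hours
  17 + (-5) = 12 -> mod 24 = 12
Result: 12:08 in UTC-3

12:08


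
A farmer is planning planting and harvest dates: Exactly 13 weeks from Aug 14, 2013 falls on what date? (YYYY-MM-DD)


Start: 2013-08-14
Weeks to add: 13
Convert to days: 13 x 7 = 91 days
Add 91 days to 2013-08-14
Result: 2013-11-13

2013-11-13


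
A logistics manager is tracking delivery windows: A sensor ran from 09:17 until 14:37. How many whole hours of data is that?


Start: 09:17
End: 14:37
Hour difference: 14 - 9 = 5 hours
Minute difference: 37 - 17 = 20 minutes
Total minutes: 320
Complete hours: 320 / 60 = 5 (remainder 20)

5


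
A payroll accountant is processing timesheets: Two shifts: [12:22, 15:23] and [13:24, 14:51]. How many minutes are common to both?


Interval A: [742, 923] minutes from midnight
Interval B: [804, 891] minutes from midnight
Overlap start = max(742, 804) = 804
Overlap end = min(923, 891) = 891
Overlap = 891 - 804 = 87 minutes

87


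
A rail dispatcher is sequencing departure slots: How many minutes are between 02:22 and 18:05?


Start time: 02:22 = 142 minutes from midnight
End time: 18:05 = 1085 minutes from midnight
Difference: 1085 - 142 = 943 minutes
That is 15 hours and 43 minutes

943


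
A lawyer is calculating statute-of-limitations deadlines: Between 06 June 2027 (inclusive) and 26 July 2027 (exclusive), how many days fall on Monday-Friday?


Start: 2027-06-06 (Sunday)
End (exclusive): 2027-07-26 (Monday)
Total calendar days: 50
Full weeks: 50 // 7 = 7 -> 35 weekdays
Remaining 1 days starting on Sunday:
  Sun(-) -> 0 weekdays
Total business days: 35 + 0 = 35

35


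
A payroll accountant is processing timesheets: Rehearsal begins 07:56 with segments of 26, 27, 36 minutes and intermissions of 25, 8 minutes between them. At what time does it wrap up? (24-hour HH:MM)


Start: 07:56 = 476 min from midnight
  after task 1 (26 min): 08:22
  after break (25 min): 08:47
  after task 2 (27 min): 09:14
  after break (8 min): 09:22
  after task 3 (36 min): 09:58
Total elapsed: 122 minutes
End time: 09:58

09:58


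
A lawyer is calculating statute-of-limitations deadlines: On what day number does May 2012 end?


Month: May
Year: 2012
May is a 31-day month
Total: 31 days

31


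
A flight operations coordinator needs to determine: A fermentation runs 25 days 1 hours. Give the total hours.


Days: 25
Extra hours: 1
Hours per day: 24
Days to hours: 25 x 24 = 600
Total: 600 + 1 = 601

601


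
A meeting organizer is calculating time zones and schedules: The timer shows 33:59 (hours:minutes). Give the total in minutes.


Hours: 33
Minutes: 59
Convert hours to minutes: 33 x 60 = 1980
Add remaining minutes: 1980 + 59 = 2039

2039


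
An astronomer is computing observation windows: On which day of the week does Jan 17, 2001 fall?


Date: 2001-01-17
January 1, 2001 is a Monday
Day of year: 17
Offset from Jan 1: 16 days
16 mod 7 = 2
Result: Wednesday

Wednesday


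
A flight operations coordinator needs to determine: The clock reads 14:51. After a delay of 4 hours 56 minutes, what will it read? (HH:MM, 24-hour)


Start time: 14:51
Adding: 4 hours 56 minutes
Minutes: 51 + 56 = 107
Minute overflow: 107 >= 60, so carry 1 hour, minutes = 47
Hours: 14 + 4 + 1 = 19
Result: 19:47

19:47


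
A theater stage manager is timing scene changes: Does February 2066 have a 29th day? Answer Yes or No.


Year: 2066
Divisible by 4? 2066 / 4 = 516.5 -> No
Not divisible by 4, so NOT a leap year

No


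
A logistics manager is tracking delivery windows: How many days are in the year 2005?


Year: 2005
Check leap year rules:
Divisible by 4? No
2005 is not a leap year
Days: 365

365


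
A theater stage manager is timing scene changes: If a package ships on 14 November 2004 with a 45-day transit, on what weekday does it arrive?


Start: 2004-11-14 (Sunday)
Step 1 - find target date: add 45 days
  2004-11-14 + 45 days = 2004-12-29
Step 2 - day of week:
  45 mod 7 = 3
  Sunday + 3 days -> Wednesday
Result: Wednesday (2004-12-29)

Wednesday


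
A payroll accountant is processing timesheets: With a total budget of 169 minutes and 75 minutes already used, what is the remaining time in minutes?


Total budget: 169 minutes
Time used: 75 minutes
Remaining: 169 - 75 = 94 minutes
Percent used: 44.4%
Percent remaining: 55.6%

94


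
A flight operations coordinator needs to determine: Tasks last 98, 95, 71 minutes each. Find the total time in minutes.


Durations: 98, 95, 71
Running sum: 98
+ 95 = 193
+ 71 = 264
Total duration: 264 minutes
That is 4 hours and 24 minutes

264
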